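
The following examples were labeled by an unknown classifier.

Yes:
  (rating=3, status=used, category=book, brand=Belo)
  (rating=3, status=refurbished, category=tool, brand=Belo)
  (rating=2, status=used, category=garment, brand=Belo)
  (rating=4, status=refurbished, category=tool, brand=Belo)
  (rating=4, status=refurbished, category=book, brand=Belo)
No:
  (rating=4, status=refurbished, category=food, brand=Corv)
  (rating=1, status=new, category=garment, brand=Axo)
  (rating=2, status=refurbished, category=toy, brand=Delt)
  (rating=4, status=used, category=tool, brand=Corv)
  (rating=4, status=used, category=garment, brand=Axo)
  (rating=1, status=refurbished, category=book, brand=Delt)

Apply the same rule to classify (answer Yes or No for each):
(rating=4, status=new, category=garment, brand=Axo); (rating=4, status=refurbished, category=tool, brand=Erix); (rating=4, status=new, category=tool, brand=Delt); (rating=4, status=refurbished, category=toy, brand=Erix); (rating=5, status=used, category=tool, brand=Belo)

No, No, No, No, Yes

All 'Yes' examples share one property — brand is Belo — and every 'No' example lacks it.
No: (rating=4, status=new, category=garment, brand=Axo), since brand is Axo. No: (rating=4, status=refurbished, category=tool, brand=Erix), since brand is Erix. No: (rating=4, status=new, category=tool, brand=Delt), since brand is Delt. No: (rating=4, status=refurbished, category=toy, brand=Erix), since brand is Erix. Yes: (rating=5, status=used, category=tool, brand=Belo), since brand is Belo.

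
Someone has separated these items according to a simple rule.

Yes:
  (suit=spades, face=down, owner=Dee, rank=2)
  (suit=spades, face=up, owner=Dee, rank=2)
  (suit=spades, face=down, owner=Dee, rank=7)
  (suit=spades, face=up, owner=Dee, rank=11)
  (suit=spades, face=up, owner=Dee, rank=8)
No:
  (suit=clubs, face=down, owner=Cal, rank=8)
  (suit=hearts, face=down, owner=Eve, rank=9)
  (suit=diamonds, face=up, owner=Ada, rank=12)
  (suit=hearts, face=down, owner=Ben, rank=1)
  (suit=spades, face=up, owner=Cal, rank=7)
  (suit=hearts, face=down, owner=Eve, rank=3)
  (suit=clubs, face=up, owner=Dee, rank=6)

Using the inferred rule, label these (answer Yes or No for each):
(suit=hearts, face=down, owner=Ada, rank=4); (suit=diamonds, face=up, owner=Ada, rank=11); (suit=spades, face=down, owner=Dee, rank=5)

No, No, Yes

Every 'Yes' example satisfies: owner is Dee AND suit is spades. None of the 'No' examples do.
(suit=hearts, face=down, owner=Ada, rank=4) → owner is Ada, suit is hearts → No.
(suit=diamonds, face=up, owner=Ada, rank=11) → owner is Ada, suit is diamonds → No.
(suit=spades, face=down, owner=Dee, rank=5) → owner is Dee, suit is spades → Yes.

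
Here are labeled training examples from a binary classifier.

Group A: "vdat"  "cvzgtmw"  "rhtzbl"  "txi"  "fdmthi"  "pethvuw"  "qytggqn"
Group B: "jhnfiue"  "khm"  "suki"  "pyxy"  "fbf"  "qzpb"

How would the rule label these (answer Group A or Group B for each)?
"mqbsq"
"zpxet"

The distinguishing property — contains 't' — holds for all the 'Group A' cases and none of the 'Group B' cases.
"mqbsq" — no 't', hence Group B. "zpxet" — has 't', hence Group A.

Group B, Group A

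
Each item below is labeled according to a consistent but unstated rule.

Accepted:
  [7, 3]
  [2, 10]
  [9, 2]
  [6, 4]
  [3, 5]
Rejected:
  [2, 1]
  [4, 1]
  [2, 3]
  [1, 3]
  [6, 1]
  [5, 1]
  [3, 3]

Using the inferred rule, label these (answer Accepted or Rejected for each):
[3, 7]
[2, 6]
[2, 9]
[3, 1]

The rule appears to be: sum ≥ 8.
[3, 7] → 3+7 = 10 → Accepted. [2, 6] → 2+6 = 8 → Accepted. [2, 9] → 2+9 = 11 → Accepted. [3, 1] → 3+1 = 4 → Rejected.

Accepted, Accepted, Accepted, Rejected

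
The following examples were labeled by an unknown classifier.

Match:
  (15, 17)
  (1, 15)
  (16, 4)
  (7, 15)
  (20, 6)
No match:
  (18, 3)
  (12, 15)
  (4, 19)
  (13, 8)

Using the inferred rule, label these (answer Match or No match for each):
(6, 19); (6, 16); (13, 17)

No match, Match, Match

The simplest hypothesis consistent with all the labels is: sum is even.
(6, 19): No match (6+19 = 25).
(6, 16): Match (6+16 = 22).
(13, 17): Match (13+17 = 30).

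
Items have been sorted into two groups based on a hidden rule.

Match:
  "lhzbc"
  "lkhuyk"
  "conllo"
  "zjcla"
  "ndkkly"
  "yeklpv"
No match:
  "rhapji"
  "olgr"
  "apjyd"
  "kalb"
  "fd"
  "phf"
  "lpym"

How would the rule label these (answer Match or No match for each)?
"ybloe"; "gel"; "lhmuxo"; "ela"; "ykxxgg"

Match, No match, Match, No match, No match

The pattern is that an item is 'Match' exactly when: length ≥ 5 AND contains 'l'.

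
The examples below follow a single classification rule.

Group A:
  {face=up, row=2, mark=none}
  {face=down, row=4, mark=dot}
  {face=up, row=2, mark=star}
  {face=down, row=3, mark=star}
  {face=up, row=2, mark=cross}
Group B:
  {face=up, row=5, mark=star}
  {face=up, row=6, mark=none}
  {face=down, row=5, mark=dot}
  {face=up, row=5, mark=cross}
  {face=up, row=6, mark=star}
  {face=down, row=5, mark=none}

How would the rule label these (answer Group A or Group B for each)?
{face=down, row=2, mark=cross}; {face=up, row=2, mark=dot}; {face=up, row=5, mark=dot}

Group A, Group A, Group B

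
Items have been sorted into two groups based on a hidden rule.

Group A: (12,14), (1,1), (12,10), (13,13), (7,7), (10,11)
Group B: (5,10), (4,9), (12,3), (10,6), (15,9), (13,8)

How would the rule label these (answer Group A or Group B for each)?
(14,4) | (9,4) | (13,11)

Group B, Group B, Group A

The distinguishing property — |first − second| ≤ 2 — holds for all the 'Group A' cases and none of the 'Group B' cases.
(14,4): Group B (|14−4| = 10).
(9,4): Group B (|9−4| = 5).
(13,11): Group A (|13−11| = 2).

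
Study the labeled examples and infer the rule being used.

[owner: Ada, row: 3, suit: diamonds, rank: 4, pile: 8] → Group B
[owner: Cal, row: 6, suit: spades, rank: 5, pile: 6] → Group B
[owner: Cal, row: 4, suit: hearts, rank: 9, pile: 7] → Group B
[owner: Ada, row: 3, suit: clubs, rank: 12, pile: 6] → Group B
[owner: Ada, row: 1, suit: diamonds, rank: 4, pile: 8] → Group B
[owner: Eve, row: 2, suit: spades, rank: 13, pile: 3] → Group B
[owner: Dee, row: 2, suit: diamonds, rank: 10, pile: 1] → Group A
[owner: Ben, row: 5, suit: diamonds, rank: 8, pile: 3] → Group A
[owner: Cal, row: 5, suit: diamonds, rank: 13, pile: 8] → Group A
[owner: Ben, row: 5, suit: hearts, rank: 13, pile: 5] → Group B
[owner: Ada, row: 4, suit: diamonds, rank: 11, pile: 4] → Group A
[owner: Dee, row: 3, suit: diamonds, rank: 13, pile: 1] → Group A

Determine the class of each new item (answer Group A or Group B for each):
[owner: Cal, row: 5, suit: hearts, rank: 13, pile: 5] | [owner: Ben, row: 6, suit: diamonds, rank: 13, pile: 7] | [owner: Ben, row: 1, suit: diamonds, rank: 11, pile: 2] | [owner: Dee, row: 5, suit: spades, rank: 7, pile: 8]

Group B, Group A, Group A, Group B

The classifier is using: suit is diamonds AND rank ≥ 5.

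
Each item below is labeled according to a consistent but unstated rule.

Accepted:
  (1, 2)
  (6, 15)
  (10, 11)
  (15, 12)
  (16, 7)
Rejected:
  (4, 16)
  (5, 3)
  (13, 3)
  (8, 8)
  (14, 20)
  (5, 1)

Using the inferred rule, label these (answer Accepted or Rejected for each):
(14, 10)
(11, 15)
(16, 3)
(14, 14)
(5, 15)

The distinguishing property — sum is odd — holds for all the 'Accepted' cases and none of the 'Rejected' cases.

Rejected, Rejected, Accepted, Rejected, Rejected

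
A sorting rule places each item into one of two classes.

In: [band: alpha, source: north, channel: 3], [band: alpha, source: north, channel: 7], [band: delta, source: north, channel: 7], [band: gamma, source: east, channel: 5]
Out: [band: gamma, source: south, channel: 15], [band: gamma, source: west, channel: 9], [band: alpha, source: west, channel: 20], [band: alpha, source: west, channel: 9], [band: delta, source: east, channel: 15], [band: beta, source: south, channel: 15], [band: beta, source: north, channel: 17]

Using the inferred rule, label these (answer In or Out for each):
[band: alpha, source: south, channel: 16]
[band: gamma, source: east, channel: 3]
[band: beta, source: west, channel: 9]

Out, In, Out

A rule that fits every label: channel ≤ 7 — true of each 'In' example, false of each 'Out' one.
[band: alpha, source: south, channel: 16] → channel = 16 → Out.
[band: gamma, source: east, channel: 3] → channel = 3 → In.
[band: beta, source: west, channel: 9] → channel = 9 → Out.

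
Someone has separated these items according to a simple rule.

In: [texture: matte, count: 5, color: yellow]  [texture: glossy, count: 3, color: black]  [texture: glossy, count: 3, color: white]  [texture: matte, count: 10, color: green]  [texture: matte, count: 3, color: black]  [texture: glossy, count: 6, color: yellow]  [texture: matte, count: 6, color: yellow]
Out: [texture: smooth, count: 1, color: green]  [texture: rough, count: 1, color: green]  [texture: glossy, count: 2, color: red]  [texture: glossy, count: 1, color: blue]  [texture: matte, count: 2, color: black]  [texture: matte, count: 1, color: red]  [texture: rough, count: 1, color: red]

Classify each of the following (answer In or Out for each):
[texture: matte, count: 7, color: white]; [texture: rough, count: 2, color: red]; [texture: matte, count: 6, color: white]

One predicate separates the groups cleanly: count ≥ 3.

In, Out, In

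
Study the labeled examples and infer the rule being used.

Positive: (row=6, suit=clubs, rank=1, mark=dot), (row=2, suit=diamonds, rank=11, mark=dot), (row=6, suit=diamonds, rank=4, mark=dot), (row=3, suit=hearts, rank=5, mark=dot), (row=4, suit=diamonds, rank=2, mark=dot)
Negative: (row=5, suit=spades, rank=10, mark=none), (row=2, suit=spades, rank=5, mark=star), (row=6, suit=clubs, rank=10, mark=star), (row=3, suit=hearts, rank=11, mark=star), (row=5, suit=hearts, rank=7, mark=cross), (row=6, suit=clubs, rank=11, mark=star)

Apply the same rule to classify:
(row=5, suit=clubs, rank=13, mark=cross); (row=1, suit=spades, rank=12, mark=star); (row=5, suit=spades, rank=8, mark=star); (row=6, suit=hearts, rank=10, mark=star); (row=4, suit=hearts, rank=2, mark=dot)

The rule appears to be: mark is dot.
(row=5, suit=clubs, rank=13, mark=cross): mark is cross, fails this test → Negative. (row=1, suit=spades, rank=12, mark=star): mark is star, fails this test → Negative. (row=5, suit=spades, rank=8, mark=star): mark is star, fails this test → Negative. (row=6, suit=hearts, rank=10, mark=star): mark is star, fails this test → Negative. (row=4, suit=hearts, rank=2, mark=dot): mark is dot, meets the rule → Positive.

Negative, Negative, Negative, Negative, Positive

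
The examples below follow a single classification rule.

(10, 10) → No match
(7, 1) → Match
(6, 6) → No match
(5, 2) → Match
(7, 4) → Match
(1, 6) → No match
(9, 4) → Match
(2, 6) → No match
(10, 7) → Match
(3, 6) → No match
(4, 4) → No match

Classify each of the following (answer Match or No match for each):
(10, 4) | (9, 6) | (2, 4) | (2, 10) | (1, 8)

The rule appears to be: first > second.
(10, 4) → 10 > 4 → Match. (9, 6) → 9 > 6 → Match. (2, 4) → 2 < 4 → No match. (2, 10) → 2 < 10 → No match. (1, 8) → 1 < 8 → No match.

Match, Match, No match, No match, No match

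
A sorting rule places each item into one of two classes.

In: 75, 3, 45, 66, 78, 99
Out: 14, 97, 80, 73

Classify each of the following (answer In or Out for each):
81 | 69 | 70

In, In, Out

A rule that fits every label: multiple of 3 — true of each 'In' example, false of each 'Out' one.
In: 81, since 81 = 3·27.
In: 69, since 69 = 3·23.
Out: 70, since 70 = 3·23 + 1.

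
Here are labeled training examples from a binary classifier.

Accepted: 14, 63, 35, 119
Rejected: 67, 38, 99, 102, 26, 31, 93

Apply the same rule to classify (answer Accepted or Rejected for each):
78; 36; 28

The pattern is that an item is 'Accepted' exactly when: multiple of 7.

Rejected, Rejected, Accepted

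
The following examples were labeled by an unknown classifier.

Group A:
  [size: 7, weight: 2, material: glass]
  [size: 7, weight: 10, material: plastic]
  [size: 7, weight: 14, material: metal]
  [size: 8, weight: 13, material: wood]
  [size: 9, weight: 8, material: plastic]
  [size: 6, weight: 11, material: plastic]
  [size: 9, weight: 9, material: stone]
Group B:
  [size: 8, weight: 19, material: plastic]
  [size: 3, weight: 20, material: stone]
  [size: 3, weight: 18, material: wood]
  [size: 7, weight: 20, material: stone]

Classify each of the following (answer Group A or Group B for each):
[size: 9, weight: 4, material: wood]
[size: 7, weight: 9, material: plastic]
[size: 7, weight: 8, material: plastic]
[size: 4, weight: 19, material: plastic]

The pattern is that an item is 'Group A' exactly when: weight ≤ 14.
[size: 9, weight: 4, material: wood]: weight = 4 — fits, so Group A.
[size: 7, weight: 9, material: plastic]: weight = 9 — fits, so Group A.
[size: 7, weight: 8, material: plastic]: weight = 8 — fits, so Group A.
[size: 4, weight: 19, material: plastic]: weight = 19 — does not fit, so Group B.

Group A, Group A, Group A, Group B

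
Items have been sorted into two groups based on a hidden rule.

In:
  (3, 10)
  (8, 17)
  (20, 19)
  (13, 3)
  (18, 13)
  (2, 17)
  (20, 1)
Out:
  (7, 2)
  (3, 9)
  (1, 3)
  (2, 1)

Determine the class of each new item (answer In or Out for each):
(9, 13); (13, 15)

In, In

The common property of the 'In' items is: sum ≥ 13. No 'Out' item has it.
(9, 13): 9+13 = 22, meets the rule → In. (13, 15): 13+15 = 28, meets the rule → In.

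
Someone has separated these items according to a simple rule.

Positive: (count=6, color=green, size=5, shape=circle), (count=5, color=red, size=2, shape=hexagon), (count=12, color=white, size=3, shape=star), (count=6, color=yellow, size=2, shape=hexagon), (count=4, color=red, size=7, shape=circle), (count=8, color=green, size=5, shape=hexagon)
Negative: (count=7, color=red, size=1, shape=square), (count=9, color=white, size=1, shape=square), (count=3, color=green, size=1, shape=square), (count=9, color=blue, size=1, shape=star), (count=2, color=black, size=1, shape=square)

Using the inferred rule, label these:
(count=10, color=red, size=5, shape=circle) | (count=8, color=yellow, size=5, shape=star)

The simplest hypothesis consistent with all the labels is: size ≥ 2.

Positive, Positive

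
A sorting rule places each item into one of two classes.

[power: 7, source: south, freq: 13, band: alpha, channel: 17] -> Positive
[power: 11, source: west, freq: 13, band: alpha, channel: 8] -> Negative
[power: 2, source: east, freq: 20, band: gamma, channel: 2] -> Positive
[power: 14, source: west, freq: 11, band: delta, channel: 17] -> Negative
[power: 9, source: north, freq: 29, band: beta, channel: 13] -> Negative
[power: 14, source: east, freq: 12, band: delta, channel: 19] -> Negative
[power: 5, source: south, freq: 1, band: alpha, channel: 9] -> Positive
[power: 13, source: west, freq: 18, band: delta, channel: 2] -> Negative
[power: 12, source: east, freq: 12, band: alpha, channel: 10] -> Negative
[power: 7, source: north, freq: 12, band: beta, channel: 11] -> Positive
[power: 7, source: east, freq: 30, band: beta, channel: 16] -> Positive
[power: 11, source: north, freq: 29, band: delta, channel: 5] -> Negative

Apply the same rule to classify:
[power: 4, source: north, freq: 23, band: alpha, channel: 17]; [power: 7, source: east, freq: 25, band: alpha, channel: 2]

Positive, Positive

Every 'Positive' example satisfies: power ≤ 7. None of the 'Negative' examples do.
[power: 4, source: north, freq: 23, band: alpha, channel: 17]: power = 4 — qualifies, so Positive.
[power: 7, source: east, freq: 25, band: alpha, channel: 2]: power = 7 — qualifies, so Positive.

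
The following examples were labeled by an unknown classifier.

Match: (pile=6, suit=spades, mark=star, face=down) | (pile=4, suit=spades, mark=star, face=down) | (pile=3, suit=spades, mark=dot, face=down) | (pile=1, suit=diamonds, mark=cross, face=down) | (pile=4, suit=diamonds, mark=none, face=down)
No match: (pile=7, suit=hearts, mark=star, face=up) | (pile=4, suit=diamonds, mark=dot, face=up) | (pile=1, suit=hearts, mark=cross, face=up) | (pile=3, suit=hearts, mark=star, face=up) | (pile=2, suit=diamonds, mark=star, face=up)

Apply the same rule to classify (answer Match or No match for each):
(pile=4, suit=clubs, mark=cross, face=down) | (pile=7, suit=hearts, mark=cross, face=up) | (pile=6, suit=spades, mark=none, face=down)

Match, No match, Match

The pattern is that an item is 'Match' exactly when: face is down.
(pile=4, suit=clubs, mark=cross, face=down) → face is down → Match.
(pile=7, suit=hearts, mark=cross, face=up) → face is up → No match.
(pile=6, suit=spades, mark=none, face=down) → face is down → Match.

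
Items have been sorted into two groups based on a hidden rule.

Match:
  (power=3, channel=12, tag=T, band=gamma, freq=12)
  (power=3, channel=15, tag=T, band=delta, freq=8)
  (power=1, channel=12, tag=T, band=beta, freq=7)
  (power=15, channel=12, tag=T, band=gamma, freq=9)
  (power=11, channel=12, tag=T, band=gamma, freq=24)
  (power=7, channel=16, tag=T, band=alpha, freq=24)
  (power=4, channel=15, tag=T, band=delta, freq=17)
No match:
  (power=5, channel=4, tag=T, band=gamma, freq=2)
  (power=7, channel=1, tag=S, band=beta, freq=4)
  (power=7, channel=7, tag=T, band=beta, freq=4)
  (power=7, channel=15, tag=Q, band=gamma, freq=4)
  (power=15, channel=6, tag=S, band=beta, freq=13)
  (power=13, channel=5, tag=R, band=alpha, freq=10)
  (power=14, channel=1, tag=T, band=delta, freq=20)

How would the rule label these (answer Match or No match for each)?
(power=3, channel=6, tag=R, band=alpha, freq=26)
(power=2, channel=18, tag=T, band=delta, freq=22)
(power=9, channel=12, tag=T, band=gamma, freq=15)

No match, Match, Match

The pattern is that an item is 'Match' exactly when: tag is T AND channel ≥ 12.
(power=3, channel=6, tag=R, band=alpha, freq=26) — tag is R, channel = 6, hence No match. (power=2, channel=18, tag=T, band=delta, freq=22) — tag is T, channel = 18, hence Match. (power=9, channel=12, tag=T, band=gamma, freq=15) — tag is T, channel = 12, hence Match.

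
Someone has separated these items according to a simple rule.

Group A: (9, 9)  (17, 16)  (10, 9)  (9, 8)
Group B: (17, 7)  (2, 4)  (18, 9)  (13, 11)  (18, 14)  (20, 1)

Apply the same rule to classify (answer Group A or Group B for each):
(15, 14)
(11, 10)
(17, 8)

Group A, Group A, Group B

The rule appears to be: |first − second| ≤ 1.
(15, 14) → |15−14| = 1 → Group A.
(11, 10) → |11−10| = 1 → Group A.
(17, 8) → |17−8| = 9 → Group B.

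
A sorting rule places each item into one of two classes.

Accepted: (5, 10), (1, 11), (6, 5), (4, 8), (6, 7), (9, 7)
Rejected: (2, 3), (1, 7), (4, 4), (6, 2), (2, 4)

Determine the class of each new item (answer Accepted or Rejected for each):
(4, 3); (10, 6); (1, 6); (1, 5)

Rejected, Accepted, Rejected, Rejected

Every 'Accepted' example satisfies: sum ≥ 11. None of the 'Rejected' examples do.
(4, 3) → 4+3 = 7 → Rejected.
(10, 6) → 10+6 = 16 → Accepted.
(1, 6) → 1+6 = 7 → Rejected.
(1, 5) → 1+5 = 6 → Rejected.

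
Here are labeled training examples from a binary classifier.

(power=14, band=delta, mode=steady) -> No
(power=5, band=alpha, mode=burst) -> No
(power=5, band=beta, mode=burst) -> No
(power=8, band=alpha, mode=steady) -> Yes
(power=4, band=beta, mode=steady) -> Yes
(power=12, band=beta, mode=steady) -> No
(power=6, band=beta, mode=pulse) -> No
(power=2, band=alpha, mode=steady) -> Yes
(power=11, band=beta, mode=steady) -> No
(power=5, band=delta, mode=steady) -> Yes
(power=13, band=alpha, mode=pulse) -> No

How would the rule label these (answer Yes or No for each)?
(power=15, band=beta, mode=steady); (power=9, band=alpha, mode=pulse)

All 'Yes' examples share one property — mode is steady AND power ≤ 8 — and every 'No' example lacks it.
(power=15, band=beta, mode=steady): mode is steady, power = 15 — doesn't match, so No. (power=9, band=alpha, mode=pulse): mode is pulse, power = 9 — doesn't match, so No.

No, No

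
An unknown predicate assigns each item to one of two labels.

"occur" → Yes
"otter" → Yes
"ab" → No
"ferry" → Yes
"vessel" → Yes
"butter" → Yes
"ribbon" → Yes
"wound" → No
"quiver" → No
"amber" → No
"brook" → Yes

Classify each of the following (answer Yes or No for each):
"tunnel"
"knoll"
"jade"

Yes, Yes, No

A rule that fits every label: has a double letter — true of each 'Yes' example, false of each 'No' one.
"tunnel": 'nn' doubled — qualifies, so Yes. "knoll": 'll' doubled — qualifies, so Yes. "jade": no doubled letter — does not fit, so No.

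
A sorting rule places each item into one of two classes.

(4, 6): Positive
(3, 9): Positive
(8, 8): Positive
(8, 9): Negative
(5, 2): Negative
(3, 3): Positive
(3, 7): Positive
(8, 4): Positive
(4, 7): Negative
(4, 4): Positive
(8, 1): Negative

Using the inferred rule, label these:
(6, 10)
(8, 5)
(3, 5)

Positive, Negative, Positive

'Positive' ⟺ sum is even.
(6, 10): 6+10 = 16 — passes, so Positive. (8, 5): 8+5 = 13 — doesn't match, so Negative. (3, 5): 3+5 = 8 — passes, so Positive.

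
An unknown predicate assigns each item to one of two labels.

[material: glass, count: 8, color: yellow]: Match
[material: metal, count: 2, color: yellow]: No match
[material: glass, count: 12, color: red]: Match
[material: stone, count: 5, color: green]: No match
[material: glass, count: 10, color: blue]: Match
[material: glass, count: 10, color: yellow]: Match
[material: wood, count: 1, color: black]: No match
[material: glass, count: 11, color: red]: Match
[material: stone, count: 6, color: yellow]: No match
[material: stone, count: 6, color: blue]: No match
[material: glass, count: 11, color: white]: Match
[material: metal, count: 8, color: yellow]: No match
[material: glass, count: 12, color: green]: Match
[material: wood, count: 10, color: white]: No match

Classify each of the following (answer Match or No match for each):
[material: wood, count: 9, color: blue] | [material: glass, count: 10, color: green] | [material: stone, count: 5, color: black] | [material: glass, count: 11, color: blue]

No match, Match, No match, Match

A rule that fits every label: material is glass — true of each 'Match' example, false of each 'No match' one.
[material: wood, count: 9, color: blue] — material is wood, hence No match.
[material: glass, count: 10, color: green] — material is glass, hence Match.
[material: stone, count: 5, color: black] — material is stone, hence No match.
[material: glass, count: 11, color: blue] — material is glass, hence Match.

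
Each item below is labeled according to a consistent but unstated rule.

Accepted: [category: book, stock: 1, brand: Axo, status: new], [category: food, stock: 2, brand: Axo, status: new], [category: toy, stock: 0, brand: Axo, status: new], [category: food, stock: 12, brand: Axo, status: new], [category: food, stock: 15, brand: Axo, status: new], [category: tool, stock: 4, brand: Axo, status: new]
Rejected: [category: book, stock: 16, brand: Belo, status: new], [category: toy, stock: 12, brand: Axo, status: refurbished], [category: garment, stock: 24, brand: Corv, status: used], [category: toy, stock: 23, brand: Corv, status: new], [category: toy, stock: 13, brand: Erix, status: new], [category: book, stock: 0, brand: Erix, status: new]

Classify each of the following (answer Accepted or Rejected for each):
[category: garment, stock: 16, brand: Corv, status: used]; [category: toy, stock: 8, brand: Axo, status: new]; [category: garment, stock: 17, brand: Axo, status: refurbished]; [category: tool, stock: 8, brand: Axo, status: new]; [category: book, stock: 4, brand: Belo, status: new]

Rejected, Accepted, Rejected, Accepted, Rejected

The common property of the 'Accepted' items is: status is new AND brand is Axo. No 'Rejected' item has it.
[category: garment, stock: 16, brand: Corv, status: used] — status is used, brand is Corv, hence Rejected. [category: toy, stock: 8, brand: Axo, status: new] — status is new, brand is Axo, hence Accepted. [category: garment, stock: 17, brand: Axo, status: refurbished] — status is refurbished, brand is Axo, hence Rejected. [category: tool, stock: 8, brand: Axo, status: new] — status is new, brand is Axo, hence Accepted. [category: book, stock: 4, brand: Belo, status: new] — status is new, brand is Belo, hence Rejected.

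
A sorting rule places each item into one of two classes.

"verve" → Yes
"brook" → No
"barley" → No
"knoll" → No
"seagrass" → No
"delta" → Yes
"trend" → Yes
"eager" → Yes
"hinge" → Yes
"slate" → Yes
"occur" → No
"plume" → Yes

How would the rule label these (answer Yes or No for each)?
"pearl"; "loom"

The pattern is that an item is 'Yes' exactly when: odd length AND contains 'e'.
"pearl": Yes (length 5, has 'e').
"loom": No (length 4, no 'e').

Yes, No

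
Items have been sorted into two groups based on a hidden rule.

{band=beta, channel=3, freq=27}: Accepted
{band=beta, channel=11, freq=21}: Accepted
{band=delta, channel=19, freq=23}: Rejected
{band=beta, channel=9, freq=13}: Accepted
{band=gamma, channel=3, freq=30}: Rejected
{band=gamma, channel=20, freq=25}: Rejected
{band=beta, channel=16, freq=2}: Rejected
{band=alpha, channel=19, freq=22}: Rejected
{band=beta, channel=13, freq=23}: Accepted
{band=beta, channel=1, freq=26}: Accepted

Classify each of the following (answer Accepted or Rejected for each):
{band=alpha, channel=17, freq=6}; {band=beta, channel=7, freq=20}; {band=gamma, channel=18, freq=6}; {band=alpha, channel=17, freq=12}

One predicate separates the groups cleanly: band is beta AND freq ≥ 13.
Rejected: {band=alpha, channel=17, freq=6}, since band is alpha, freq = 6.
Accepted: {band=beta, channel=7, freq=20}, since band is beta, freq = 20.
Rejected: {band=gamma, channel=18, freq=6}, since band is gamma, freq = 6.
Rejected: {band=alpha, channel=17, freq=12}, since band is alpha, freq = 12.

Rejected, Accepted, Rejected, Rejected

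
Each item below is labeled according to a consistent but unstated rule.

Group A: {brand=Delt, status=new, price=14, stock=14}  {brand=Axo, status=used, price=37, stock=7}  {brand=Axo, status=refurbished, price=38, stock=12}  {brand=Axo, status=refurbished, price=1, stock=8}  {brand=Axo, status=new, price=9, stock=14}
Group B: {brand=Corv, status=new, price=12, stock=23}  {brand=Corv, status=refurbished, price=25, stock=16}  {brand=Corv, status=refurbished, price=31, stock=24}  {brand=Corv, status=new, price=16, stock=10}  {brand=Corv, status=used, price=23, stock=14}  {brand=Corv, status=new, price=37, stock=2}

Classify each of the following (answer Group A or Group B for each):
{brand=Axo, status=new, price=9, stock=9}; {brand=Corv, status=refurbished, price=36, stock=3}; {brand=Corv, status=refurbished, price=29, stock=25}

One predicate separates the groups cleanly: brand is not Corv.
Group A: {brand=Axo, status=new, price=9, stock=9}, since brand is Axo.
Group B: {brand=Corv, status=refurbished, price=36, stock=3}, since brand is Corv.
Group B: {brand=Corv, status=refurbished, price=29, stock=25}, since brand is Corv.

Group A, Group B, Group B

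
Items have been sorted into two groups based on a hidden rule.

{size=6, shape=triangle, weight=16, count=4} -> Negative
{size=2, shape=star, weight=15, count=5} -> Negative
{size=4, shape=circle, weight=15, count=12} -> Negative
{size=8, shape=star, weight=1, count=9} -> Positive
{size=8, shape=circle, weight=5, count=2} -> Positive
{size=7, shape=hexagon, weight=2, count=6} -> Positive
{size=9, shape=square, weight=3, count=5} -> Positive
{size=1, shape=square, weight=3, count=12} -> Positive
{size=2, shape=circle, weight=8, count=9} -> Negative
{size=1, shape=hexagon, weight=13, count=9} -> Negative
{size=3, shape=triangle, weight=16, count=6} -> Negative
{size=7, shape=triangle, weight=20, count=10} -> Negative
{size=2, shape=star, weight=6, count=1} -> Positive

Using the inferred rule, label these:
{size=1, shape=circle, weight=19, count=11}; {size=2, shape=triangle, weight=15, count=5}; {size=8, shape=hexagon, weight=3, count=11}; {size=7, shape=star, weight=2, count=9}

The common property of the 'Positive' items is: weight ≤ 6. No 'Negative' item has it.
{size=1, shape=circle, weight=19, count=11} — weight = 19, hence Negative.
{size=2, shape=triangle, weight=15, count=5} — weight = 15, hence Negative.
{size=8, shape=hexagon, weight=3, count=11} — weight = 3, hence Positive.
{size=7, shape=star, weight=2, count=9} — weight = 2, hence Positive.

Negative, Negative, Positive, Positive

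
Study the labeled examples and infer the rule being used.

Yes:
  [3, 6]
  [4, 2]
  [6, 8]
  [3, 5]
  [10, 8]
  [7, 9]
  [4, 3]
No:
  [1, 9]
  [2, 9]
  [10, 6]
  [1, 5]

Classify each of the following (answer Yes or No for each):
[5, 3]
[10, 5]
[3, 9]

All 'Yes' examples share one property — |first − second| ≤ 3 — and every 'No' example lacks it.
[5, 3] → |5−3| = 2 → Yes. [10, 5] → |10−5| = 5 → No. [3, 9] → |3−9| = 6 → No.

Yes, No, No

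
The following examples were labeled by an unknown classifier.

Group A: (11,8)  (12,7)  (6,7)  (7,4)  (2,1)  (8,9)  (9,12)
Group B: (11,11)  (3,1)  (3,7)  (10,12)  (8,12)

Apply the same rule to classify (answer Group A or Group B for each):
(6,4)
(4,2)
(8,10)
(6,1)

Group B, Group B, Group B, Group A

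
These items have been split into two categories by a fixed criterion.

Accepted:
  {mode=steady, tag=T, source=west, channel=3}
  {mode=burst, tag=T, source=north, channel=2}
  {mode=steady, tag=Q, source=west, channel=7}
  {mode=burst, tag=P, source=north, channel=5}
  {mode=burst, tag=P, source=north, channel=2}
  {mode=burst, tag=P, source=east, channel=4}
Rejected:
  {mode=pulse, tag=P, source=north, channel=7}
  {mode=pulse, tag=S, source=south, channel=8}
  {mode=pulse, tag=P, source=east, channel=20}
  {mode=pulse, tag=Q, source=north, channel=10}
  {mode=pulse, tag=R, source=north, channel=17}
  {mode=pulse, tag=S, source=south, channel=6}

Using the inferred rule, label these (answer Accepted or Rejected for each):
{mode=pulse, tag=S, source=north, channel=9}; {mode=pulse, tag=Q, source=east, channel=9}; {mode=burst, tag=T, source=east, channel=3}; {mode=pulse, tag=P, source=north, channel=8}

All 'Accepted' examples share one property — mode is not pulse — and every 'Rejected' example lacks it.
{mode=pulse, tag=S, source=north, channel=9} — mode is pulse, hence Rejected.
{mode=pulse, tag=Q, source=east, channel=9} — mode is pulse, hence Rejected.
{mode=burst, tag=T, source=east, channel=3} — mode is burst, hence Accepted.
{mode=pulse, tag=P, source=north, channel=8} — mode is pulse, hence Rejected.

Rejected, Rejected, Accepted, Rejected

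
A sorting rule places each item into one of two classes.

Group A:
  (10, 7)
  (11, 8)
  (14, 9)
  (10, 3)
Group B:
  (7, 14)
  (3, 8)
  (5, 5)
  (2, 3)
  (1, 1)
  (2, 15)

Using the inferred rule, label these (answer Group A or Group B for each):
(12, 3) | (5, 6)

The simplest hypothesis consistent with all the labels is: first > second.
(12, 3): Group A (12 > 3). (5, 6): Group B (5 < 6).

Group A, Group B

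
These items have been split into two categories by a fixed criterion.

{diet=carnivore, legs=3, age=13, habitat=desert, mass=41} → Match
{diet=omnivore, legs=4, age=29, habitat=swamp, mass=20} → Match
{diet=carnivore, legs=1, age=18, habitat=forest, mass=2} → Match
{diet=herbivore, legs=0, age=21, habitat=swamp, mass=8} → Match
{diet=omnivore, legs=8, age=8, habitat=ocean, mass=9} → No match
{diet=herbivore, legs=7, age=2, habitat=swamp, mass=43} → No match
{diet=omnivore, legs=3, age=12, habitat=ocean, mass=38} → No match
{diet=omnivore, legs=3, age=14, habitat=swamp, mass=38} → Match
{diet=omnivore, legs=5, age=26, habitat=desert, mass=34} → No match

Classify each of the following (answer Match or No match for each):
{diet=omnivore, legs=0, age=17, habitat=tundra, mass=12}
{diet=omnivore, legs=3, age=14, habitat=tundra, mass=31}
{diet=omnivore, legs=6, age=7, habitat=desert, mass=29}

Match, Match, No match

The common property of the 'Match' items is: age ≥ 13 AND legs ≤ 4. No 'No match' item has it.
{diet=omnivore, legs=0, age=17, habitat=tundra, mass=12} → age = 17, legs = 0 → Match. {diet=omnivore, legs=3, age=14, habitat=tundra, mass=31} → age = 14, legs = 3 → Match. {diet=omnivore, legs=6, age=7, habitat=desert, mass=29} → age = 7, legs = 6 → No match.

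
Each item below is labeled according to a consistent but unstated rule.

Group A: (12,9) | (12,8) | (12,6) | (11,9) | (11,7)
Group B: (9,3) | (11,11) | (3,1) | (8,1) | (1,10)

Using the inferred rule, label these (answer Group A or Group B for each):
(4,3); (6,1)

Group B, Group B

The classifier is using: first > second AND sum ≥ 18.
(4,3) — 4 > 3, 4+3 = 7, hence Group B.
(6,1) — 6 > 1, 6+1 = 7, hence Group B.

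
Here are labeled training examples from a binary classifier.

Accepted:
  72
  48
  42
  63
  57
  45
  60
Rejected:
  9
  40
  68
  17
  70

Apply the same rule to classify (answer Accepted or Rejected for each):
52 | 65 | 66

Rejected, Rejected, Accepted

Rule: multiple of 3 AND at least 17. This holds for each 'Accepted' example and fails for each 'Rejected' one.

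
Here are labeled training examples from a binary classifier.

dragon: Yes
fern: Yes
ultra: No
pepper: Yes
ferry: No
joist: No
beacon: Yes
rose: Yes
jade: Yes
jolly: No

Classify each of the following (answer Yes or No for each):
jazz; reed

The classifier is using: even length.
jazz → length 4 → Yes.
reed → length 4 → Yes.

Yes, Yes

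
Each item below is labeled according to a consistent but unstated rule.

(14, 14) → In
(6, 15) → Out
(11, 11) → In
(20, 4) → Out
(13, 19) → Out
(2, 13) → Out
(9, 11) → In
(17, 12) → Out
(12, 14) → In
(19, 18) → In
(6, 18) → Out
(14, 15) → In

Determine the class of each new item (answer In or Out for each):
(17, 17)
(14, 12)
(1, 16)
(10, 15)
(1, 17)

All 'In' examples share one property — |first − second| ≤ 2 — and every 'Out' example lacks it.
(17, 17): |17−17| = 0 — qualifies, so In. (14, 12): |14−12| = 2 — qualifies, so In. (1, 16): |1−16| = 15 — lacks this property, so Out. (10, 15): |10−15| = 5 — lacks this property, so Out. (1, 17): |1−17| = 16 — lacks this property, so Out.

In, In, Out, Out, Out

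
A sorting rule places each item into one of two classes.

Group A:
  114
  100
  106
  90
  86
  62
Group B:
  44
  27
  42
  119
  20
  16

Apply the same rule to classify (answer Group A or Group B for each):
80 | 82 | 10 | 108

Group A, Group A, Group B, Group A

A rule that fits every label: even AND at least 62 — true of each 'Group A' example, false of each 'Group B' one.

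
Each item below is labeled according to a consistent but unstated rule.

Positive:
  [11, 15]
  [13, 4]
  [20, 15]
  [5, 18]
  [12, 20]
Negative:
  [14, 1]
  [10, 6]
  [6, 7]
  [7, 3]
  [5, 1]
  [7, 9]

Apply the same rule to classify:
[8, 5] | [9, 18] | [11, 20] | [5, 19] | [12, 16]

A rule that fits every label: sum ≥ 17 — true of each 'Positive' example, false of each 'Negative' one.
[8, 5]: Negative (8+5 = 13).
[9, 18]: Positive (9+18 = 27).
[11, 20]: Positive (11+20 = 31).
[5, 19]: Positive (5+19 = 24).
[12, 16]: Positive (12+16 = 28).

Negative, Positive, Positive, Positive, Positive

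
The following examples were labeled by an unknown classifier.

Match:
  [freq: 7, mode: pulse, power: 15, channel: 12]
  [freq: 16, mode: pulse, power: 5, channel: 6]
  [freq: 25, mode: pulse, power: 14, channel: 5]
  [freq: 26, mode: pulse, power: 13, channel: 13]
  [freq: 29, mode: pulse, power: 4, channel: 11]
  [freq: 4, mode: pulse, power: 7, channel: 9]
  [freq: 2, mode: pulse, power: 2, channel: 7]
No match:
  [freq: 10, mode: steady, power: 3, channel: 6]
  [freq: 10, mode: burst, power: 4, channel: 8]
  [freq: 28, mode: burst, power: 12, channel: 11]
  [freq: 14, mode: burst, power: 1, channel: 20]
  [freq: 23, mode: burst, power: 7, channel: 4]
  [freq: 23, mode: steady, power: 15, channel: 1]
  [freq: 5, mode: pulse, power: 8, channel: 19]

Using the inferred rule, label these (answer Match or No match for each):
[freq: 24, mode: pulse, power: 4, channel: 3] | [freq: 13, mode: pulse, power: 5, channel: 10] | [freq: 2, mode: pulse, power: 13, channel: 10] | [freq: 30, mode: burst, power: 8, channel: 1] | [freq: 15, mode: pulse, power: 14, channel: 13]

The distinguishing property — mode is pulse AND channel ≤ 13 — holds for all the 'Match' cases and none of the 'No match' cases.
[freq: 24, mode: pulse, power: 4, channel: 3] → mode is pulse, channel = 3 → Match. [freq: 13, mode: pulse, power: 5, channel: 10] → mode is pulse, channel = 10 → Match. [freq: 2, mode: pulse, power: 13, channel: 10] → mode is pulse, channel = 10 → Match. [freq: 30, mode: burst, power: 8, channel: 1] → mode is burst, channel = 1 → No match. [freq: 15, mode: pulse, power: 14, channel: 13] → mode is pulse, channel = 13 → Match.

Match, Match, Match, No match, Match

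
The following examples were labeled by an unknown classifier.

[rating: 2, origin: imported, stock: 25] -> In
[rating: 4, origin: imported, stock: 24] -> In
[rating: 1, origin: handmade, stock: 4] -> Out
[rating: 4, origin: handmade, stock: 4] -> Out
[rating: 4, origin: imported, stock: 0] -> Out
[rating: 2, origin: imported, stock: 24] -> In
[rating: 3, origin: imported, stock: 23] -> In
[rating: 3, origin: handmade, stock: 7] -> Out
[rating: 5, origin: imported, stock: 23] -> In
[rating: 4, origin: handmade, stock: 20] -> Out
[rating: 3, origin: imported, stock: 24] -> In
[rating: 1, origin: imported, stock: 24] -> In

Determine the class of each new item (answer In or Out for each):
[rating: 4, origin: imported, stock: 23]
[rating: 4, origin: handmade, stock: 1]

'In' ⟺ stock ≥ 23.
[rating: 4, origin: imported, stock: 23]: stock = 23 — qualifies, so In. [rating: 4, origin: handmade, stock: 1]: stock = 1 — does not pass, so Out.

In, Out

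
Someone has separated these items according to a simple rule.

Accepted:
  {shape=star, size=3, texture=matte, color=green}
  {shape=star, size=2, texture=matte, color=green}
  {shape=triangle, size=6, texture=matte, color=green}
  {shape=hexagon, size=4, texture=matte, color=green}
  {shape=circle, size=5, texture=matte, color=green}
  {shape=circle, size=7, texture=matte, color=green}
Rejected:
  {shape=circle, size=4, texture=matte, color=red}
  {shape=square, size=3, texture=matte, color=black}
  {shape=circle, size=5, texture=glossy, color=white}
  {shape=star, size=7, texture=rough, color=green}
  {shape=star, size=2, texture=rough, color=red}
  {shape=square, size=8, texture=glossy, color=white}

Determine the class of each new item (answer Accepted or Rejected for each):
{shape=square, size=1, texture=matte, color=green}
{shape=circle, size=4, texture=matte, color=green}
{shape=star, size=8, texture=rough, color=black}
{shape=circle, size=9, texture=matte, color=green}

'Accepted' ⟺ color is green AND texture is matte.
Accepted: {shape=square, size=1, texture=matte, color=green}, since color is green, texture is matte.
Accepted: {shape=circle, size=4, texture=matte, color=green}, since color is green, texture is matte.
Rejected: {shape=star, size=8, texture=rough, color=black}, since color is black, texture is rough.
Accepted: {shape=circle, size=9, texture=matte, color=green}, since color is green, texture is matte.

Accepted, Accepted, Rejected, Accepted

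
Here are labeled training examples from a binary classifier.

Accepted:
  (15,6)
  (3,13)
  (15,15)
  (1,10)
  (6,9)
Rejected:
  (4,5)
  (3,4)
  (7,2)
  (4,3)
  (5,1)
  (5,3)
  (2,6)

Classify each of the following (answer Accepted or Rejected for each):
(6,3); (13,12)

A rule that fits every label: sum ≥ 11 — true of each 'Accepted' example, false of each 'Rejected' one.
(6,3): Rejected (6+3 = 9).
(13,12): Accepted (13+12 = 25).

Rejected, Accepted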